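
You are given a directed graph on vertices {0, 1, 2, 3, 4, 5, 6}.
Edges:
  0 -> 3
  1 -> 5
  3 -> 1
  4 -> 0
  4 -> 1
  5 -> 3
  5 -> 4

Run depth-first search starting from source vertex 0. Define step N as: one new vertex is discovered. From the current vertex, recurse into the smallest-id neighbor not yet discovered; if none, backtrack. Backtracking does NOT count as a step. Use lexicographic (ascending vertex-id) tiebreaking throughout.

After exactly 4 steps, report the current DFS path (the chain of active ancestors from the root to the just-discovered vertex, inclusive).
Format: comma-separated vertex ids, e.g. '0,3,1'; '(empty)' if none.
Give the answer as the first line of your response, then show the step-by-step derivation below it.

0,3,1,5

step 1: discover 0; path=0; order=0
step 2: discover 3; path=0>3; order=0,3
step 3: discover 1; path=0>3>1; order=0,3,1
step 4: discover 5; path=0>3>1>5; order=0,3,1,5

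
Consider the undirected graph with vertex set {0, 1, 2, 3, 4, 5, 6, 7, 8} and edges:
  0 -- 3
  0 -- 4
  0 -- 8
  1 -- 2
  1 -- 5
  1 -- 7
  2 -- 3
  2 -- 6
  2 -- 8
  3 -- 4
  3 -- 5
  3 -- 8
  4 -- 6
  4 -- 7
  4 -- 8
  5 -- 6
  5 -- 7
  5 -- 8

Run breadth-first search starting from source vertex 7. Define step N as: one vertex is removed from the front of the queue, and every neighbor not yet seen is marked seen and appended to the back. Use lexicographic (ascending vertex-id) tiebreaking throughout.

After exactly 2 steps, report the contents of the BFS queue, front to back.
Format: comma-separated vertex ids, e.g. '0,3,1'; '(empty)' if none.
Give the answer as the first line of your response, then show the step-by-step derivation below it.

4,5,2

step 1: dequeue 7; queue=[1,4,5]; order=7
step 2: dequeue 1; queue=[4,5,2]; order=7,1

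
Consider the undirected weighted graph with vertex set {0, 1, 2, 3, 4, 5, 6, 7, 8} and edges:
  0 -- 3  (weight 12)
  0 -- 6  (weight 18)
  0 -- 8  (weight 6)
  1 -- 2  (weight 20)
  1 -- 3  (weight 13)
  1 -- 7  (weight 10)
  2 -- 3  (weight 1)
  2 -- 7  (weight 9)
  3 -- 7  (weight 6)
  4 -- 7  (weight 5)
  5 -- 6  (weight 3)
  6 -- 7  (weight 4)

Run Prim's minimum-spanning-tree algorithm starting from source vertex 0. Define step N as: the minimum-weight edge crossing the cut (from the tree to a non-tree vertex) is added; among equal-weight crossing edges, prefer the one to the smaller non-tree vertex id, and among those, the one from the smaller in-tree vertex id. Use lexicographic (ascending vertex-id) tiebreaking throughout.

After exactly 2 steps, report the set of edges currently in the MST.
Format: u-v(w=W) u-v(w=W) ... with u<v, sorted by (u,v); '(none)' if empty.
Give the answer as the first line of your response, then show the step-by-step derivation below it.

0-3(w=12) 0-8(w=6)

step 1: add edge 0-8 (w=6); MST = {0-8(w=6)}
step 2: add edge 0-3 (w=12); MST = {0-3(w=12) 0-8(w=6)}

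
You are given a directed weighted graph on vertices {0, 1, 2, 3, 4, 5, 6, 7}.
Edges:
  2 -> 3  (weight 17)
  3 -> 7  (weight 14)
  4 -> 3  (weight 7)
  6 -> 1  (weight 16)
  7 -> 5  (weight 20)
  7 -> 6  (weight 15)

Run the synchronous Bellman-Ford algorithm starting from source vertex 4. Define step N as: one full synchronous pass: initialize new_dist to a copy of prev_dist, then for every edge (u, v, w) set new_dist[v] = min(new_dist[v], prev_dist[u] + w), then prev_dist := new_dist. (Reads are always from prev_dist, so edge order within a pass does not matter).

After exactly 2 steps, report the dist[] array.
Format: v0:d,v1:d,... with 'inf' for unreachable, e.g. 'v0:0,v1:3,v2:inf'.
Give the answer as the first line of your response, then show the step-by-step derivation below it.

v0:inf,v1:inf,v2:inf,v3:7,v4:0,v5:inf,v6:inf,v7:21

step 1: dist = v0:inf,v1:inf,v2:inf,v3:7,v4:0,v5:inf,v6:inf,v7:inf
step 2: dist = v0:inf,v1:inf,v2:inf,v3:7,v4:0,v5:inf,v6:inf,v7:21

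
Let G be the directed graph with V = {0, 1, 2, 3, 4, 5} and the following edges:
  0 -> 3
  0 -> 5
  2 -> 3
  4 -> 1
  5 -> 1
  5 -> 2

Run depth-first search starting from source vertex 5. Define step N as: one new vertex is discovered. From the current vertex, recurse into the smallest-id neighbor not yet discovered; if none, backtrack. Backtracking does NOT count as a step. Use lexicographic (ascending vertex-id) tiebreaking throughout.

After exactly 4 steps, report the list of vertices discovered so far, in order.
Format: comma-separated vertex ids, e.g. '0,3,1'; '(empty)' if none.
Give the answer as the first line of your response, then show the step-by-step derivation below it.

5,1,2,3

step 1: discover 5; path=5; order=5
step 2: discover 1; path=5>1; order=5,1
step 3: discover 2; path=5>2; order=5,1,2
step 4: discover 3; path=5>2>3; order=5,1,2,3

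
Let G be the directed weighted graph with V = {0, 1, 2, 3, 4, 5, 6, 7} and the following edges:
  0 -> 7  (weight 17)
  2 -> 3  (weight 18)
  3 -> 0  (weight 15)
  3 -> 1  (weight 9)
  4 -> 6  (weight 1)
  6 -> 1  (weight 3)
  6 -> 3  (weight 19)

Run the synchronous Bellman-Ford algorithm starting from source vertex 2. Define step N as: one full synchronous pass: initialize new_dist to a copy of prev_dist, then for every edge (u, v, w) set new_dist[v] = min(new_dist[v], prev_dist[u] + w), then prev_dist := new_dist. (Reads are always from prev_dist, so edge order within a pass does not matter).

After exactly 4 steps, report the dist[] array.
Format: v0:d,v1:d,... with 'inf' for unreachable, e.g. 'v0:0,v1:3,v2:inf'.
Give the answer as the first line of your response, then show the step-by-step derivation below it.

v0:33,v1:27,v2:0,v3:18,v4:inf,v5:inf,v6:inf,v7:50

step 1: dist = v0:inf,v1:inf,v2:0,v3:18,v4:inf,v5:inf,v6:inf,v7:inf
step 2: dist = v0:33,v1:27,v2:0,v3:18,v4:inf,v5:inf,v6:inf,v7:inf
step 3: dist = v0:33,v1:27,v2:0,v3:18,v4:inf,v5:inf,v6:inf,v7:50
step 4: dist = v0:33,v1:27,v2:0,v3:18,v4:inf,v5:inf,v6:inf,v7:50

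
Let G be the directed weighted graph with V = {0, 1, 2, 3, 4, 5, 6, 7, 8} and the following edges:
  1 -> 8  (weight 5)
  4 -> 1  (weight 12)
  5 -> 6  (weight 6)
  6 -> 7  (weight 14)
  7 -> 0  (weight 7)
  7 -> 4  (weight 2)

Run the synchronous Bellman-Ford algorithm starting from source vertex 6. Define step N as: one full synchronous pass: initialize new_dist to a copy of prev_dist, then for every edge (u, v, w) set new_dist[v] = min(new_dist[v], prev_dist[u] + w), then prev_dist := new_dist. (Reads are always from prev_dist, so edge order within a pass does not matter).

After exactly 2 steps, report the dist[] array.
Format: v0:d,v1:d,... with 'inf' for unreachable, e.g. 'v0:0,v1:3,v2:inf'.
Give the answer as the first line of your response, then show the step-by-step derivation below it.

v0:21,v1:inf,v2:inf,v3:inf,v4:16,v5:inf,v6:0,v7:14,v8:inf

step 1: dist = v0:inf,v1:inf,v2:inf,v3:inf,v4:inf,v5:inf,v6:0,v7:14,v8:inf
step 2: dist = v0:21,v1:inf,v2:inf,v3:inf,v4:16,v5:inf,v6:0,v7:14,v8:inf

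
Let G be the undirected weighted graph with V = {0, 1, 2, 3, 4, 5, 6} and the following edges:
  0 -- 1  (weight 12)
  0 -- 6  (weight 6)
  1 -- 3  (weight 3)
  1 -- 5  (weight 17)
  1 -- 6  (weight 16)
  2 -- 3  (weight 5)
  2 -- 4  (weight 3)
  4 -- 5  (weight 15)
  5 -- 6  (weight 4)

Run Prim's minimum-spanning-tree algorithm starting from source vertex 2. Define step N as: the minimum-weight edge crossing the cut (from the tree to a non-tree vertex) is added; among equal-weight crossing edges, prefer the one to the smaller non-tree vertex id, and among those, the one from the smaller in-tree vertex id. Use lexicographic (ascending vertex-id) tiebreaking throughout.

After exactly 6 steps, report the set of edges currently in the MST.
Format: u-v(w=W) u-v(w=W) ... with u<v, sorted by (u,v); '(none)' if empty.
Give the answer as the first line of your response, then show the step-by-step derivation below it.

0-1(w=12) 0-6(w=6) 1-3(w=3) 2-3(w=5) 2-4(w=3) 5-6(w=4)

step 1: add edge 2-4 (w=3); MST = {2-4(w=3)}
step 2: add edge 2-3 (w=5); MST = {2-3(w=5) 2-4(w=3)}
step 3: add edge 1-3 (w=3); MST = {1-3(w=3) 2-3(w=5) 2-4(w=3)}
step 4: add edge 0-1 (w=12); MST = {0-1(w=12) 1-3(w=3) 2-3(w=5) 2-4(w=3)}
step 5: add edge 0-6 (w=6); MST = {0-1(w=12) 0-6(w=6) 1-3(w=3) 2-3(w=5) 2-4(w=3)}
step 6: add edge 5-6 (w=4); MST = {0-1(w=12) 0-6(w=6) 1-3(w=3) 2-3(w=5) 2-4(w=3) 5-6(w=4)}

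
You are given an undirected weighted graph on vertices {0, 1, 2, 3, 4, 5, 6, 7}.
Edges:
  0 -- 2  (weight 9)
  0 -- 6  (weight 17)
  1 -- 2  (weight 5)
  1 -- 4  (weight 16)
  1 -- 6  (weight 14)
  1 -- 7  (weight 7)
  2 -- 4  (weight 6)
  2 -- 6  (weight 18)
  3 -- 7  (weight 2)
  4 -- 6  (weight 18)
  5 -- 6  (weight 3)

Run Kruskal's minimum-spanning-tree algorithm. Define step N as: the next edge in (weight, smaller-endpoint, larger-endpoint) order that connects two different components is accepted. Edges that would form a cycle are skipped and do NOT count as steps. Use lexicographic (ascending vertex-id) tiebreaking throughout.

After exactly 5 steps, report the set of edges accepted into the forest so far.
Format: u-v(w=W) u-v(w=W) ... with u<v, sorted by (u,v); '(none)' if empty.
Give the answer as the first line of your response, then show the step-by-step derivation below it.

1-2(w=5) 1-7(w=7) 2-4(w=6) 3-7(w=2) 5-6(w=3)

step 1: add edge 3-7 (w=2); MST = {3-7(w=2)}
step 2: add edge 5-6 (w=3); MST = {3-7(w=2) 5-6(w=3)}
step 3: add edge 1-2 (w=5); MST = {1-2(w=5) 3-7(w=2) 5-6(w=3)}
step 4: add edge 2-4 (w=6); MST = {1-2(w=5) 2-4(w=6) 3-7(w=2) 5-6(w=3)}
step 5: add edge 1-7 (w=7); MST = {1-2(w=5) 1-7(w=7) 2-4(w=6) 3-7(w=2) 5-6(w=3)}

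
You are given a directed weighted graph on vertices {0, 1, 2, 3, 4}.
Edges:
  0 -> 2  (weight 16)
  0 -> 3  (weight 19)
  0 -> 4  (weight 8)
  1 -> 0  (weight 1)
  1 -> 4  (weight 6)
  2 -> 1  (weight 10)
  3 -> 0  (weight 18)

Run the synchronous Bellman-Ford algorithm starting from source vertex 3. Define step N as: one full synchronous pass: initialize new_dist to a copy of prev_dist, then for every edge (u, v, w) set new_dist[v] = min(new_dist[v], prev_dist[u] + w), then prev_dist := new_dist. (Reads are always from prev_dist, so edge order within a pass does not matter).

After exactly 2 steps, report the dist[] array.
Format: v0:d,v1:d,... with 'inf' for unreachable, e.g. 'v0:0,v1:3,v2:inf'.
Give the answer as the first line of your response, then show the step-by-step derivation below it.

v0:18,v1:inf,v2:34,v3:0,v4:26

step 1: dist = v0:18,v1:inf,v2:inf,v3:0,v4:inf
step 2: dist = v0:18,v1:inf,v2:34,v3:0,v4:26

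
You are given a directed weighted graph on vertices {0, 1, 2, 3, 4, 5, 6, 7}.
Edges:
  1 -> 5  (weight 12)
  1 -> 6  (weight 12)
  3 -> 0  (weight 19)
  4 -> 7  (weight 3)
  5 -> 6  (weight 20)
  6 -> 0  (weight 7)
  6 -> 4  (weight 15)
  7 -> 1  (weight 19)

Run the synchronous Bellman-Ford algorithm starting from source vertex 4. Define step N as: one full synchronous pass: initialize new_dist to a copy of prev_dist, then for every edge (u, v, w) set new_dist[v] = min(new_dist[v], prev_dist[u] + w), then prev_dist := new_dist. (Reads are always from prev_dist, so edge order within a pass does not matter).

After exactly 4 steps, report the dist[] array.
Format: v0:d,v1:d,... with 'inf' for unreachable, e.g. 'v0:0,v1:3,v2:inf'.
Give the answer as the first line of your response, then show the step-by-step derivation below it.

v0:41,v1:22,v2:inf,v3:inf,v4:0,v5:34,v6:34,v7:3

step 1: dist = v0:inf,v1:inf,v2:inf,v3:inf,v4:0,v5:inf,v6:inf,v7:3
step 2: dist = v0:inf,v1:22,v2:inf,v3:inf,v4:0,v5:inf,v6:inf,v7:3
step 3: dist = v0:inf,v1:22,v2:inf,v3:inf,v4:0,v5:34,v6:34,v7:3
step 4: dist = v0:41,v1:22,v2:inf,v3:inf,v4:0,v5:34,v6:34,v7:3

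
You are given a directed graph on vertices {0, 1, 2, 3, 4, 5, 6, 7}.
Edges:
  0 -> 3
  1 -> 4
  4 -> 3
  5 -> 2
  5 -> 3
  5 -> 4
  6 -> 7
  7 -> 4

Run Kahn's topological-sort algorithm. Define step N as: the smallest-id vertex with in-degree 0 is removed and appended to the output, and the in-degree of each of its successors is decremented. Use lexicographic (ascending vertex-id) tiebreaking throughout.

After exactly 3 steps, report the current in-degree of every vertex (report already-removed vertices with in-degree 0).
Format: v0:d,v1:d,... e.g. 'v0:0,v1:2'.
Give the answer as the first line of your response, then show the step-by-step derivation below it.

v0:0,v1:0,v2:0,v3:1,v4:1,v5:0,v6:0,v7:1

step 1: output 0; order=[0]; indeg=(0,0,1,2,3,0,0,1)
step 2: output 1; order=[0,1]; indeg=(0,0,1,2,2,0,0,1)
step 3: output 5; order=[0,1,5]; indeg=(0,0,0,1,1,0,0,1)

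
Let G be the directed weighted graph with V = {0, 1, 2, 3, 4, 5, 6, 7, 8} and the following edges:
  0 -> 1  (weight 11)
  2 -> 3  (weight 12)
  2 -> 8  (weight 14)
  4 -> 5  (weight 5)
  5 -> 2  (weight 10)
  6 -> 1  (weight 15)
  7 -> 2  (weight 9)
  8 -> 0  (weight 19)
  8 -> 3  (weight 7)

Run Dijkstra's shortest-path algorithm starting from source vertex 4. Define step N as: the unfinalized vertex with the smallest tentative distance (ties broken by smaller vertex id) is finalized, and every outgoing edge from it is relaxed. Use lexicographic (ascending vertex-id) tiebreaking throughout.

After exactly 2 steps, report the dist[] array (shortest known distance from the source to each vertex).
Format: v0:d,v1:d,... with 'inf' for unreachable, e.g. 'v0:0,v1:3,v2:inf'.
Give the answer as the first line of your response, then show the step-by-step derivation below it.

v0:inf,v1:inf,v2:15,v3:inf,v4:0,v5:5,v6:inf,v7:inf,v8:inf

step 1: dist = v0:inf,v1:inf,v2:inf,v3:inf,v4:0,v5:5,v6:inf,v7:inf,v8:inf
step 2: dist = v0:inf,v1:inf,v2:15,v3:inf,v4:0,v5:5,v6:inf,v7:inf,v8:inf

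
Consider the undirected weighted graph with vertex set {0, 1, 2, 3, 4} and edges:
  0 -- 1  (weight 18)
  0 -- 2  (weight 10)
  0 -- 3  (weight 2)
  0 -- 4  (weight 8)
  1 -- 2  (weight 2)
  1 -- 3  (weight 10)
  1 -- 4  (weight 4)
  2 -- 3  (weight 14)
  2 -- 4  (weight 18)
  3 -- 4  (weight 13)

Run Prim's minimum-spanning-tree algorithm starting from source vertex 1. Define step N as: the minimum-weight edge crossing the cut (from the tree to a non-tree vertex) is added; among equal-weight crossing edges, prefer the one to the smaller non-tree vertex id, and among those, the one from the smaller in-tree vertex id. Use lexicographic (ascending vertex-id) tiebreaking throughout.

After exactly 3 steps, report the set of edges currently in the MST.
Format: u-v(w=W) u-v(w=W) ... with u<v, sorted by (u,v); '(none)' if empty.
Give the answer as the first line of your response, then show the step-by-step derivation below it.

0-4(w=8) 1-2(w=2) 1-4(w=4)

step 1: add edge 1-2 (w=2); MST = {1-2(w=2)}
step 2: add edge 1-4 (w=4); MST = {1-2(w=2) 1-4(w=4)}
step 3: add edge 0-4 (w=8); MST = {0-4(w=8) 1-2(w=2) 1-4(w=4)}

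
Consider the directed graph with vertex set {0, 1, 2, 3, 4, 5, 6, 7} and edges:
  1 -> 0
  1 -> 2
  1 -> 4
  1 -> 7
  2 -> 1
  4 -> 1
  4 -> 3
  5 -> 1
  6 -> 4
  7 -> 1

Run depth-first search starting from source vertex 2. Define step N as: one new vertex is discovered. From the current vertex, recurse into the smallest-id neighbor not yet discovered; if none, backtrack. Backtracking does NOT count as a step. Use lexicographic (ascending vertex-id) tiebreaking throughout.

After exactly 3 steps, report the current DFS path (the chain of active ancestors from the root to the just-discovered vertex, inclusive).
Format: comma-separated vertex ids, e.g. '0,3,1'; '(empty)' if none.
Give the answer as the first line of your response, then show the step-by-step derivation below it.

2,1,0

step 1: discover 2; path=2; order=2
step 2: discover 1; path=2>1; order=2,1
step 3: discover 0; path=2>1>0; order=2,1,0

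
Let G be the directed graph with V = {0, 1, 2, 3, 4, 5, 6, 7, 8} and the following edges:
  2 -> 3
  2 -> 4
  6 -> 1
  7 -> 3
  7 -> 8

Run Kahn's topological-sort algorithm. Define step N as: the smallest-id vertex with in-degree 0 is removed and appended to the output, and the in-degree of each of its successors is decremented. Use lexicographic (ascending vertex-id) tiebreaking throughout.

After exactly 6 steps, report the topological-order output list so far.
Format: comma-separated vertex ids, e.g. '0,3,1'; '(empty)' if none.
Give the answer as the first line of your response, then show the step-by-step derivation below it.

0,2,4,5,6,1

step 1: output 0; order=[0]; indeg=(0,1,0,2,1,0,0,0,1)
step 2: output 2; order=[0,2]; indeg=(0,1,0,1,0,0,0,0,1)
step 3: output 4; order=[0,2,4]; indeg=(0,1,0,1,0,0,0,0,1)
step 4: output 5; order=[0,2,4,5]; indeg=(0,1,0,1,0,0,0,0,1)
step 5: output 6; order=[0,2,4,5,6]; indeg=(0,0,0,1,0,0,0,0,1)
step 6: output 1; order=[0,2,4,5,6,1]; indeg=(0,0,0,1,0,0,0,0,1)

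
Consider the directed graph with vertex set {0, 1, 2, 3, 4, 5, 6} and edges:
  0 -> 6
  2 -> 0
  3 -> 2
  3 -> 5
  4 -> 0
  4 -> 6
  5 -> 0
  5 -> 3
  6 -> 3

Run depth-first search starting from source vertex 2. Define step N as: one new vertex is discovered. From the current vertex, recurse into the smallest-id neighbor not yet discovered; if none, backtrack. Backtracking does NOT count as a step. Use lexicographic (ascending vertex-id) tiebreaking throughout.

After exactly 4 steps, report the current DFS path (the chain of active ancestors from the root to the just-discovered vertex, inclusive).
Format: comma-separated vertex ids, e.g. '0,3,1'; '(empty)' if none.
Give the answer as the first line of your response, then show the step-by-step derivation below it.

2,0,6,3

step 1: discover 2; path=2; order=2
step 2: discover 0; path=2>0; order=2,0
step 3: discover 6; path=2>0>6; order=2,0,6
step 4: discover 3; path=2>0>6>3; order=2,0,6,3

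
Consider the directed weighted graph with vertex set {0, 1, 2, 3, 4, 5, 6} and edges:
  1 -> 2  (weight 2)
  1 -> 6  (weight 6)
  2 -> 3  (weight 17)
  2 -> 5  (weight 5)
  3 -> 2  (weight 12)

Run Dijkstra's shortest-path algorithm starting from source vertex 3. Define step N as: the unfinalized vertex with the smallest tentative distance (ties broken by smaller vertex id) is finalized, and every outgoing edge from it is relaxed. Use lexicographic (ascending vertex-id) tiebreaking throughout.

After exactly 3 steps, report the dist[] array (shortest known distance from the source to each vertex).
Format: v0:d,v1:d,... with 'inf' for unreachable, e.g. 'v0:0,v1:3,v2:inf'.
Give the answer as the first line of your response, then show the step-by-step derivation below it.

v0:inf,v1:inf,v2:12,v3:0,v4:inf,v5:17,v6:inf

step 1: dist = v0:inf,v1:inf,v2:12,v3:0,v4:inf,v5:inf,v6:inf
step 2: dist = v0:inf,v1:inf,v2:12,v3:0,v4:inf,v5:17,v6:inf
step 3: dist = v0:inf,v1:inf,v2:12,v3:0,v4:inf,v5:17,v6:inf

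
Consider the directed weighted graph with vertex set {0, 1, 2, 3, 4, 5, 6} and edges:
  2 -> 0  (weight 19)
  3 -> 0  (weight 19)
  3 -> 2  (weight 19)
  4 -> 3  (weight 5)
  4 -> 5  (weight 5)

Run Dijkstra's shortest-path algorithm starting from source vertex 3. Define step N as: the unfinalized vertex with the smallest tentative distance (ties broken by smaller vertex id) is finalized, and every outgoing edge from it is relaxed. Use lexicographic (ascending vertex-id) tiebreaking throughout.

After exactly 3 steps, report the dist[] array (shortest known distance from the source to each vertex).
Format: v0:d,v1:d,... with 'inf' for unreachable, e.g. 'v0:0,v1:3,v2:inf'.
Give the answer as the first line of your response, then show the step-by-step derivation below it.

v0:19,v1:inf,v2:19,v3:0,v4:inf,v5:inf,v6:inf

step 1: dist = v0:19,v1:inf,v2:19,v3:0,v4:inf,v5:inf,v6:inf
step 2: dist = v0:19,v1:inf,v2:19,v3:0,v4:inf,v5:inf,v6:inf
step 3: dist = v0:19,v1:inf,v2:19,v3:0,v4:inf,v5:inf,v6:inf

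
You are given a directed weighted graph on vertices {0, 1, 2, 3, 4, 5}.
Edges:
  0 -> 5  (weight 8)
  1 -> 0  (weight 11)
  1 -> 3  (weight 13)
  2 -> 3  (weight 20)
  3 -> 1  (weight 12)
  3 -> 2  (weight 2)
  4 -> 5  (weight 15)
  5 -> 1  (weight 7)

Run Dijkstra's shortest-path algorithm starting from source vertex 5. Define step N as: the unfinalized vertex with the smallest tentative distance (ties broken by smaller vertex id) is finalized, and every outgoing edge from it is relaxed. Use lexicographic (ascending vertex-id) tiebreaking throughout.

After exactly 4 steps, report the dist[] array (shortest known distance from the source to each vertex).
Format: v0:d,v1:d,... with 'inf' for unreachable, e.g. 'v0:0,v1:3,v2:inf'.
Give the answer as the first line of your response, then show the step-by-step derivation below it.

v0:18,v1:7,v2:22,v3:20,v4:inf,v5:0

step 1: dist = v0:inf,v1:7,v2:inf,v3:inf,v4:inf,v5:0
step 2: dist = v0:18,v1:7,v2:inf,v3:20,v4:inf,v5:0
step 3: dist = v0:18,v1:7,v2:inf,v3:20,v4:inf,v5:0
step 4: dist = v0:18,v1:7,v2:22,v3:20,v4:inf,v5:0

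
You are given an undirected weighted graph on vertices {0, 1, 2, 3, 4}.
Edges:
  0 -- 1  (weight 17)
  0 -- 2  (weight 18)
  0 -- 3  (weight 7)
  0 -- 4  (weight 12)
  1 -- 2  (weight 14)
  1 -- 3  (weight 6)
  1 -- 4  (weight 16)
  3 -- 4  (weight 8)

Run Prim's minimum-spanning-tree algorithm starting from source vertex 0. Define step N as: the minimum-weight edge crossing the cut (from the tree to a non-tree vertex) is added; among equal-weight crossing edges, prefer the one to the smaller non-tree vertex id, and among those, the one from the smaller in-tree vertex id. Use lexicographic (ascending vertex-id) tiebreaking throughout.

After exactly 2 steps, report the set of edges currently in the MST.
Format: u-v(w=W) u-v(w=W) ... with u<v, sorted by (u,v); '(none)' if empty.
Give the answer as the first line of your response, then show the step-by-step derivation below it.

0-3(w=7) 1-3(w=6)

step 1: add edge 0-3 (w=7); MST = {0-3(w=7)}
step 2: add edge 1-3 (w=6); MST = {0-3(w=7) 1-3(w=6)}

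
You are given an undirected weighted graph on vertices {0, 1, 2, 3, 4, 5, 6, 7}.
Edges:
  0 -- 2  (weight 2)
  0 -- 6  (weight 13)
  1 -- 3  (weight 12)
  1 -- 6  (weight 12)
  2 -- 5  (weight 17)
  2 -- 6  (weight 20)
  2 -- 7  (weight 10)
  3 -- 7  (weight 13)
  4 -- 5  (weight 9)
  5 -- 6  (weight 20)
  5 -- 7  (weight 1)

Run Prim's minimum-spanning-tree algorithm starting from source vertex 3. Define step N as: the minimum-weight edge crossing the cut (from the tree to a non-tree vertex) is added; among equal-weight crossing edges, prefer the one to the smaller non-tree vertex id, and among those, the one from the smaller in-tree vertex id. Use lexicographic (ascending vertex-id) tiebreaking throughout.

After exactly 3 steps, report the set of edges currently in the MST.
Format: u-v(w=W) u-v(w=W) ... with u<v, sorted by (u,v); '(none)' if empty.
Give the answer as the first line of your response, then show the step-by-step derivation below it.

0-6(w=13) 1-3(w=12) 1-6(w=12)

step 1: add edge 1-3 (w=12); MST = {1-3(w=12)}
step 2: add edge 1-6 (w=12); MST = {1-3(w=12) 1-6(w=12)}
step 3: add edge 0-6 (w=13); MST = {0-6(w=13) 1-3(w=12) 1-6(w=12)}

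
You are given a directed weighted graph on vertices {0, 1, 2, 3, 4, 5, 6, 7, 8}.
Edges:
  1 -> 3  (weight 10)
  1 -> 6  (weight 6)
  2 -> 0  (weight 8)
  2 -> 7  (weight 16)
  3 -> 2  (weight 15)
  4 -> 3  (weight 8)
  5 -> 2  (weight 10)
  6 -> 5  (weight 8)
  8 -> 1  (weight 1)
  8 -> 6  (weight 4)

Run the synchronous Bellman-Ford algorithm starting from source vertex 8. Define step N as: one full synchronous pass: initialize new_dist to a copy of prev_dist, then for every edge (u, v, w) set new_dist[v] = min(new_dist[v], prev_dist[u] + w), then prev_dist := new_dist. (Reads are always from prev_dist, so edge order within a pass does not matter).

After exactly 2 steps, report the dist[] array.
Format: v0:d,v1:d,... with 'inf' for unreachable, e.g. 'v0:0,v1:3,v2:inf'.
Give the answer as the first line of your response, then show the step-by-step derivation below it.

v0:inf,v1:1,v2:inf,v3:11,v4:inf,v5:12,v6:4,v7:inf,v8:0

step 1: dist = v0:inf,v1:1,v2:inf,v3:inf,v4:inf,v5:inf,v6:4,v7:inf,v8:0
step 2: dist = v0:inf,v1:1,v2:inf,v3:11,v4:inf,v5:12,v6:4,v7:inf,v8:0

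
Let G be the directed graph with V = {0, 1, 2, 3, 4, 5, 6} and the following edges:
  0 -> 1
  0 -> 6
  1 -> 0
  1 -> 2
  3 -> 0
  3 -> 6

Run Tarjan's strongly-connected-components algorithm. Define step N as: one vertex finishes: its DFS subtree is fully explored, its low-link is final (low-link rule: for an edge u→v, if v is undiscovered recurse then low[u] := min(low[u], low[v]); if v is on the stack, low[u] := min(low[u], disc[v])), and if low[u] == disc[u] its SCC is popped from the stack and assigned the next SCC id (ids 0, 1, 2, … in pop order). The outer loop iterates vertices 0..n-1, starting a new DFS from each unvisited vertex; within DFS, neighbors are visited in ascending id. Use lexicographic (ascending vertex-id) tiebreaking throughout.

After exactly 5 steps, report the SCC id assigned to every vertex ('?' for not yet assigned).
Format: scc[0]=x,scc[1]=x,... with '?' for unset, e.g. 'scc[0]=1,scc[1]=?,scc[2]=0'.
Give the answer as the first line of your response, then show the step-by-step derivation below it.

scc[0]=2,scc[1]=2,scc[2]=0,scc[3]=3,scc[4]=?,scc[5]=?,scc[6]=1

step 1: low=(low[0]=0,low[1]=0,low[2]=2,low[3]=?,low[4]=?,low[5]=?,low[6]=?); scc=(scc[0]=?,scc[1]=?,scc[2]=0,scc[3]=?,scc[4]=?,scc[5]=?,scc[6]=?)
step 2: low=(low[0]=0,low[1]=0,low[2]=2,low[3]=?,low[4]=?,low[5]=?,low[6]=?); scc=(scc[0]=?,scc[1]=?,scc[2]=0,scc[3]=?,scc[4]=?,scc[5]=?,scc[6]=?)
step 3: low=(low[0]=0,low[1]=0,low[2]=2,low[3]=?,low[4]=?,low[5]=?,low[6]=3); scc=(scc[0]=?,scc[1]=?,scc[2]=0,scc[3]=?,scc[4]=?,scc[5]=?,scc[6]=1)
step 4: low=(low[0]=0,low[1]=0,low[2]=2,low[3]=?,low[4]=?,low[5]=?,low[6]=3); scc=(scc[0]=2,scc[1]=2,scc[2]=0,scc[3]=?,scc[4]=?,scc[5]=?,scc[6]=1)
step 5: low=(low[0]=0,low[1]=0,low[2]=2,low[3]=4,low[4]=?,low[5]=?,low[6]=3); scc=(scc[0]=2,scc[1]=2,scc[2]=0,scc[3]=3,scc[4]=?,scc[5]=?,scc[6]=1)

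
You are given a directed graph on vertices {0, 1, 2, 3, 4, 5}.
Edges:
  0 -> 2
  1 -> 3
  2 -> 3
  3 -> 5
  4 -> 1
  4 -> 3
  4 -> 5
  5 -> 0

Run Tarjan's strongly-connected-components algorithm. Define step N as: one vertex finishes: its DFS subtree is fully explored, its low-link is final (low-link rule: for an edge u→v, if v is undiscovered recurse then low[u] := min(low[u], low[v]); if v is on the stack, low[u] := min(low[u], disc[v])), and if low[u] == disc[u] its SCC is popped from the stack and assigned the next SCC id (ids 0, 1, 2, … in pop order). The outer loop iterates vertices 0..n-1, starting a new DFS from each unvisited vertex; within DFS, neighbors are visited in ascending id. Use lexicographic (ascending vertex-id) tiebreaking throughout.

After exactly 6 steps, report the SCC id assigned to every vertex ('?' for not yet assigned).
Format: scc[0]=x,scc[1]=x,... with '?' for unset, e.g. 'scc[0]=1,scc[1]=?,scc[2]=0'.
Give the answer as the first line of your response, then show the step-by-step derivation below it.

scc[0]=0,scc[1]=1,scc[2]=0,scc[3]=0,scc[4]=2,scc[5]=0

step 1: low=(low[0]=0,low[1]=?,low[2]=1,low[3]=2,low[4]=?,low[5]=0); scc=(scc[0]=?,scc[1]=?,scc[2]=?,scc[3]=?,scc[4]=?,scc[5]=?)
step 2: low=(low[0]=0,low[1]=?,low[2]=1,low[3]=0,low[4]=?,low[5]=0); scc=(scc[0]=?,scc[1]=?,scc[2]=?,scc[3]=?,scc[4]=?,scc[5]=?)
step 3: low=(low[0]=0,low[1]=?,low[2]=0,low[3]=0,low[4]=?,low[5]=0); scc=(scc[0]=?,scc[1]=?,scc[2]=?,scc[3]=?,scc[4]=?,scc[5]=?)
step 4: low=(low[0]=0,low[1]=?,low[2]=0,low[3]=0,low[4]=?,low[5]=0); scc=(scc[0]=0,scc[1]=?,scc[2]=0,scc[3]=0,scc[4]=?,scc[5]=0)
step 5: low=(low[0]=0,low[1]=4,low[2]=0,low[3]=0,low[4]=?,low[5]=0); scc=(scc[0]=0,scc[1]=1,scc[2]=0,scc[3]=0,scc[4]=?,scc[5]=0)
step 6: low=(low[0]=0,low[1]=4,low[2]=0,low[3]=0,low[4]=5,low[5]=0); scc=(scc[0]=0,scc[1]=1,scc[2]=0,scc[3]=0,scc[4]=2,scc[5]=0)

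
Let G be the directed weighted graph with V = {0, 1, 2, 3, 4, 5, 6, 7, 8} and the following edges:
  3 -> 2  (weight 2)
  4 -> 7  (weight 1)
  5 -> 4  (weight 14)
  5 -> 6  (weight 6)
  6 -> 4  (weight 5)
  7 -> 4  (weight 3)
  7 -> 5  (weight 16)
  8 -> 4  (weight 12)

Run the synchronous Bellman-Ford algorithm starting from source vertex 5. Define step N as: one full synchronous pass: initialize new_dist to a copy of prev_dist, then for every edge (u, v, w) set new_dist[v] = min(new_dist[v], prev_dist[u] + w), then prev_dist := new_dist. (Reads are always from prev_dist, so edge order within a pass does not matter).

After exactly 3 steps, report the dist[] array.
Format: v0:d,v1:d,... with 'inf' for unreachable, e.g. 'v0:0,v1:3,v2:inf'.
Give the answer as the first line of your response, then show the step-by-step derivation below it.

v0:inf,v1:inf,v2:inf,v3:inf,v4:11,v5:0,v6:6,v7:12,v8:inf

step 1: dist = v0:inf,v1:inf,v2:inf,v3:inf,v4:14,v5:0,v6:6,v7:inf,v8:inf
step 2: dist = v0:inf,v1:inf,v2:inf,v3:inf,v4:11,v5:0,v6:6,v7:15,v8:inf
step 3: dist = v0:inf,v1:inf,v2:inf,v3:inf,v4:11,v5:0,v6:6,v7:12,v8:inf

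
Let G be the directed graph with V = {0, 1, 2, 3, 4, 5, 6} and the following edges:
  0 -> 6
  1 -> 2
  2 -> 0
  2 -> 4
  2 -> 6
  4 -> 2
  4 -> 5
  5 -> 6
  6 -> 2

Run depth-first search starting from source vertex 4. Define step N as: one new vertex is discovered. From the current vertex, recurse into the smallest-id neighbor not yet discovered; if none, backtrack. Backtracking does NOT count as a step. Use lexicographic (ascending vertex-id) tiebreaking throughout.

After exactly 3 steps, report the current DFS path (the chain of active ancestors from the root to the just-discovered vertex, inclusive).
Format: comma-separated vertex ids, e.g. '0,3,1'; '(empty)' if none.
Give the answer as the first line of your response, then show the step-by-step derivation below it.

4,2,0

step 1: discover 4; path=4; order=4
step 2: discover 2; path=4>2; order=4,2
step 3: discover 0; path=4>2>0; order=4,2,0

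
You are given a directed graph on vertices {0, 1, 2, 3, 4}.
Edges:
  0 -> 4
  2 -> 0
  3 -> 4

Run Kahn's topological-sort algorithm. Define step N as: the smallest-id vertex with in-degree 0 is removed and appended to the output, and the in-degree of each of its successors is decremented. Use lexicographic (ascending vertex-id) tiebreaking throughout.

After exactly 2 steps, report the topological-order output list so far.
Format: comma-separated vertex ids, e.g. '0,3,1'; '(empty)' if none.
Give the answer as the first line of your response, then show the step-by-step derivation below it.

1,2

step 1: output 1; order=[1]; indeg=(1,0,0,0,2)
step 2: output 2; order=[1,2]; indeg=(0,0,0,0,2)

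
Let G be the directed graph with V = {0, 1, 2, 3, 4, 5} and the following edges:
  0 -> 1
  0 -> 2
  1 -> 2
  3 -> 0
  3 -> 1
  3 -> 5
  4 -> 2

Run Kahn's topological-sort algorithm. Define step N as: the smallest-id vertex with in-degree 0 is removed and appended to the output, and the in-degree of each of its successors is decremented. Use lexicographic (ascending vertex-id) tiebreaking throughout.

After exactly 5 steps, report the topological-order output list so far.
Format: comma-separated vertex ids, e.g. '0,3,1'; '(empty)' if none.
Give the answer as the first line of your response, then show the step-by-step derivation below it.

3,0,1,4,2

step 1: output 3; order=[3]; indeg=(0,1,3,0,0,0)
step 2: output 0; order=[3,0]; indeg=(0,0,2,0,0,0)
step 3: output 1; order=[3,0,1]; indeg=(0,0,1,0,0,0)
step 4: output 4; order=[3,0,1,4]; indeg=(0,0,0,0,0,0)
step 5: output 2; order=[3,0,1,4,2]; indeg=(0,0,0,0,0,0)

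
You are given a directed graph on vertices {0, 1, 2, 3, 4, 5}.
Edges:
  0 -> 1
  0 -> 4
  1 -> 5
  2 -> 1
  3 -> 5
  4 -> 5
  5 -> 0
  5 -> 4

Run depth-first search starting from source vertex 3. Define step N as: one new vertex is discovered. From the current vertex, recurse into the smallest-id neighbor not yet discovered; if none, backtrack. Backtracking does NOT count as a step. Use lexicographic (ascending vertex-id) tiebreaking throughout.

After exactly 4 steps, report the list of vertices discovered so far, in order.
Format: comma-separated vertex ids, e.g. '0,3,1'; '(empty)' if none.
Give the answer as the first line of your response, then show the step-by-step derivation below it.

3,5,0,1

step 1: discover 3; path=3; order=3
step 2: discover 5; path=3>5; order=3,5
step 3: discover 0; path=3>5>0; order=3,5,0
step 4: discover 1; path=3>5>0>1; order=3,5,0,1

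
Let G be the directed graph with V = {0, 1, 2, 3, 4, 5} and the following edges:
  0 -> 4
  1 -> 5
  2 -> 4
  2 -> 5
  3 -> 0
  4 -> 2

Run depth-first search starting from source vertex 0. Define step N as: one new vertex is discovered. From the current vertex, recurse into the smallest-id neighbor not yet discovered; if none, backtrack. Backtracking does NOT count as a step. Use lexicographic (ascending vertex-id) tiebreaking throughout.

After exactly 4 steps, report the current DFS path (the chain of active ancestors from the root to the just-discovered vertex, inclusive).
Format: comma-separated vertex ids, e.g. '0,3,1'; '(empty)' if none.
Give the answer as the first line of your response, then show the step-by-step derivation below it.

0,4,2,5

step 1: discover 0; path=0; order=0
step 2: discover 4; path=0>4; order=0,4
step 3: discover 2; path=0>4>2; order=0,4,2
step 4: discover 5; path=0>4>2>5; order=0,4,2,5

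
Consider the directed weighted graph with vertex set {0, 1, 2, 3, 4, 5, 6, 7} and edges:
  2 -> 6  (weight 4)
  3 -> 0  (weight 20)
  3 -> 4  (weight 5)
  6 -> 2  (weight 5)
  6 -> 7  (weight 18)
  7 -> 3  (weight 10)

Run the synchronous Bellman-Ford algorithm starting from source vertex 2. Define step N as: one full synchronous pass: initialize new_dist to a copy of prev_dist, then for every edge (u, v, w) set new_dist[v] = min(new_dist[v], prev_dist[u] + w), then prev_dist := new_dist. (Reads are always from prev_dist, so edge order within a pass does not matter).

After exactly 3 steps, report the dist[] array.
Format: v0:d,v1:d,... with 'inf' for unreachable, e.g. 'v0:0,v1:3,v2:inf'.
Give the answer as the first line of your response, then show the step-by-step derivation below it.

v0:inf,v1:inf,v2:0,v3:32,v4:inf,v5:inf,v6:4,v7:22

step 1: dist = v0:inf,v1:inf,v2:0,v3:inf,v4:inf,v5:inf,v6:4,v7:inf
step 2: dist = v0:inf,v1:inf,v2:0,v3:inf,v4:inf,v5:inf,v6:4,v7:22
step 3: dist = v0:inf,v1:inf,v2:0,v3:32,v4:inf,v5:inf,v6:4,v7:22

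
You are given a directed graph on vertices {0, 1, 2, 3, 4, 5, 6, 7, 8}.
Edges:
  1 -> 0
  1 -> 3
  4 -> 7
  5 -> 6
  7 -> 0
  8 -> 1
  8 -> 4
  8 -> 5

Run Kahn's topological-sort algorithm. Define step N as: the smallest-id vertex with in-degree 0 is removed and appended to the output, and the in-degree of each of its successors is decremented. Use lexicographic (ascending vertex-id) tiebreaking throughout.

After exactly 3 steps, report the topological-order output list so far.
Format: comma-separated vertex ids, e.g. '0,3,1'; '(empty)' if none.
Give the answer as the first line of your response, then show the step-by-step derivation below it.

2,8,1

step 1: output 2; order=[2]; indeg=(2,1,0,1,1,1,1,1,0)
step 2: output 8; order=[2,8]; indeg=(2,0,0,1,0,0,1,1,0)
step 3: output 1; order=[2,8,1]; indeg=(1,0,0,0,0,0,1,1,0)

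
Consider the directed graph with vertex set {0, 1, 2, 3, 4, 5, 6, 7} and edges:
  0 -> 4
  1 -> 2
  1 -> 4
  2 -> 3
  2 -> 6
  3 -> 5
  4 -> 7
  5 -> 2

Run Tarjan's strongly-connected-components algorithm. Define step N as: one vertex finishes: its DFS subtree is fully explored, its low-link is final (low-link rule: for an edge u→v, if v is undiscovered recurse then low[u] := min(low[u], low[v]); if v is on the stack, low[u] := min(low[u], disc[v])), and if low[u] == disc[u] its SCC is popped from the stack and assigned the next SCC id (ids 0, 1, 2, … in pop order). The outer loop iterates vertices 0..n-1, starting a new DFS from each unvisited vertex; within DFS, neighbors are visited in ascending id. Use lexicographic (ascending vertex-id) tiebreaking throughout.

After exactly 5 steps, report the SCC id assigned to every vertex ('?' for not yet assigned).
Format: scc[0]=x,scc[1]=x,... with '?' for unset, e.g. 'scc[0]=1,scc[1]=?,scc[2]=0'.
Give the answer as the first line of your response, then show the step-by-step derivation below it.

scc[0]=2,scc[1]=?,scc[2]=?,scc[3]=?,scc[4]=1,scc[5]=?,scc[6]=?,scc[7]=0

step 1: low=(low[0]=0,low[1]=?,low[2]=?,low[3]=?,low[4]=1,low[5]=?,low[6]=?,low[7]=2); scc=(scc[0]=?,scc[1]=?,scc[2]=?,scc[3]=?,scc[4]=?,scc[5]=?,scc[6]=?,scc[7]=0)
step 2: low=(low[0]=0,low[1]=?,low[2]=?,low[3]=?,low[4]=1,low[5]=?,low[6]=?,low[7]=2); scc=(scc[0]=?,scc[1]=?,scc[2]=?,scc[3]=?,scc[4]=1,scc[5]=?,scc[6]=?,scc[7]=0)
step 3: low=(low[0]=0,low[1]=?,low[2]=?,low[3]=?,low[4]=1,low[5]=?,low[6]=?,low[7]=2); scc=(scc[0]=2,scc[1]=?,scc[2]=?,scc[3]=?,scc[4]=1,scc[5]=?,scc[6]=?,scc[7]=0)
step 4: low=(low[0]=0,low[1]=3,low[2]=4,low[3]=5,low[4]=1,low[5]=4,low[6]=?,low[7]=2); scc=(scc[0]=2,scc[1]=?,scc[2]=?,scc[3]=?,scc[4]=1,scc[5]=?,scc[6]=?,scc[7]=0)
step 5: low=(low[0]=0,low[1]=3,low[2]=4,low[3]=4,low[4]=1,low[5]=4,low[6]=?,low[7]=2); scc=(scc[0]=2,scc[1]=?,scc[2]=?,scc[3]=?,scc[4]=1,scc[5]=?,scc[6]=?,scc[7]=0)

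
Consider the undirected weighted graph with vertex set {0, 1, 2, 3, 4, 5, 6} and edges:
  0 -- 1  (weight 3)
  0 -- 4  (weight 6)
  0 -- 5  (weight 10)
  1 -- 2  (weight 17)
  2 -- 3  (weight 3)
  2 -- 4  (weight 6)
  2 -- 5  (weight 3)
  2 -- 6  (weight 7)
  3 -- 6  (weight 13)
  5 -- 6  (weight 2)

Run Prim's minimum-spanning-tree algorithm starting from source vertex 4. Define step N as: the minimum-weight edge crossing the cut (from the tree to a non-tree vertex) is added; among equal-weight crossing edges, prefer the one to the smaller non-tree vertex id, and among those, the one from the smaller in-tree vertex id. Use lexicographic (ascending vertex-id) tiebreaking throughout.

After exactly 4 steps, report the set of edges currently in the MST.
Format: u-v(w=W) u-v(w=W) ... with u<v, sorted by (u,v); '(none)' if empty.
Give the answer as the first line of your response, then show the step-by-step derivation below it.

0-1(w=3) 0-4(w=6) 2-3(w=3) 2-4(w=6)

step 1: add edge 0-4 (w=6); MST = {0-4(w=6)}
step 2: add edge 0-1 (w=3); MST = {0-1(w=3) 0-4(w=6)}
step 3: add edge 2-4 (w=6); MST = {0-1(w=3) 0-4(w=6) 2-4(w=6)}
step 4: add edge 2-3 (w=3); MST = {0-1(w=3) 0-4(w=6) 2-3(w=3) 2-4(w=6)}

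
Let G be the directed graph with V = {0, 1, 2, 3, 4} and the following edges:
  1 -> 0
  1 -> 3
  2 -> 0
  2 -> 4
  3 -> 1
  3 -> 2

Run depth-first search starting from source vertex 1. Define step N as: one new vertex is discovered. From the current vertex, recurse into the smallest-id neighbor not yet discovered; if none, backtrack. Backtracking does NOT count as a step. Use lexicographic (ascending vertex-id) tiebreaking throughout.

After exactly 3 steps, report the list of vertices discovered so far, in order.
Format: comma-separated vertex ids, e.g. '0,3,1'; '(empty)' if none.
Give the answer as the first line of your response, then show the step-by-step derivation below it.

1,0,3

step 1: discover 1; path=1; order=1
step 2: discover 0; path=1>0; order=1,0
step 3: discover 3; path=1>3; order=1,0,3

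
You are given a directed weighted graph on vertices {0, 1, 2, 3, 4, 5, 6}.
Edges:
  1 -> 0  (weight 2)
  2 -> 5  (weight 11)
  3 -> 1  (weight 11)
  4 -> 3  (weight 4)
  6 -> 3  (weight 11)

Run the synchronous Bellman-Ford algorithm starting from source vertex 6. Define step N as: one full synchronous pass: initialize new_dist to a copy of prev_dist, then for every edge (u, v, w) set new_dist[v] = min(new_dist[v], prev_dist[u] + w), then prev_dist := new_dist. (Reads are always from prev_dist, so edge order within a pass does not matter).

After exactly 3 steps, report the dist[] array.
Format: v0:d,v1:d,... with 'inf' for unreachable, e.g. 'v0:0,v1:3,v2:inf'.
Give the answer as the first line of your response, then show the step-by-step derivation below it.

v0:24,v1:22,v2:inf,v3:11,v4:inf,v5:inf,v6:0

step 1: dist = v0:inf,v1:inf,v2:inf,v3:11,v4:inf,v5:inf,v6:0
step 2: dist = v0:inf,v1:22,v2:inf,v3:11,v4:inf,v5:inf,v6:0
step 3: dist = v0:24,v1:22,v2:inf,v3:11,v4:inf,v5:inf,v6:0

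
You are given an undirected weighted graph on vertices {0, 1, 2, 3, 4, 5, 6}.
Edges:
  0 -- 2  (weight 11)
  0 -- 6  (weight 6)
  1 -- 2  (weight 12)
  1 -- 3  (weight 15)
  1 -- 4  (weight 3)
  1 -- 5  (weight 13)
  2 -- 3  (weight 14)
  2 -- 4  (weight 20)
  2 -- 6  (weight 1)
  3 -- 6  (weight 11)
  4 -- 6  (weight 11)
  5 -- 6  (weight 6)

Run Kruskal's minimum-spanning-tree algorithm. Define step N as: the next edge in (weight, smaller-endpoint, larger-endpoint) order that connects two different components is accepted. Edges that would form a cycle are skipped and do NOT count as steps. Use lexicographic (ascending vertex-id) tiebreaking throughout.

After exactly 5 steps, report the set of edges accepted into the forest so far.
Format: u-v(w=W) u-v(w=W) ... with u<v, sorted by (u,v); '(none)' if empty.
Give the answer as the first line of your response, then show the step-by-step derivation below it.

0-6(w=6) 1-4(w=3) 2-6(w=1) 3-6(w=11) 5-6(w=6)

step 1: add edge 2-6 (w=1); MST = {2-6(w=1)}
step 2: add edge 1-4 (w=3); MST = {1-4(w=3) 2-6(w=1)}
step 3: add edge 0-6 (w=6); MST = {0-6(w=6) 1-4(w=3) 2-6(w=1)}
step 4: add edge 5-6 (w=6); MST = {0-6(w=6) 1-4(w=3) 2-6(w=1) 5-6(w=6)}
step 5: add edge 3-6 (w=11); MST = {0-6(w=6) 1-4(w=3) 2-6(w=1) 3-6(w=11) 5-6(w=6)}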